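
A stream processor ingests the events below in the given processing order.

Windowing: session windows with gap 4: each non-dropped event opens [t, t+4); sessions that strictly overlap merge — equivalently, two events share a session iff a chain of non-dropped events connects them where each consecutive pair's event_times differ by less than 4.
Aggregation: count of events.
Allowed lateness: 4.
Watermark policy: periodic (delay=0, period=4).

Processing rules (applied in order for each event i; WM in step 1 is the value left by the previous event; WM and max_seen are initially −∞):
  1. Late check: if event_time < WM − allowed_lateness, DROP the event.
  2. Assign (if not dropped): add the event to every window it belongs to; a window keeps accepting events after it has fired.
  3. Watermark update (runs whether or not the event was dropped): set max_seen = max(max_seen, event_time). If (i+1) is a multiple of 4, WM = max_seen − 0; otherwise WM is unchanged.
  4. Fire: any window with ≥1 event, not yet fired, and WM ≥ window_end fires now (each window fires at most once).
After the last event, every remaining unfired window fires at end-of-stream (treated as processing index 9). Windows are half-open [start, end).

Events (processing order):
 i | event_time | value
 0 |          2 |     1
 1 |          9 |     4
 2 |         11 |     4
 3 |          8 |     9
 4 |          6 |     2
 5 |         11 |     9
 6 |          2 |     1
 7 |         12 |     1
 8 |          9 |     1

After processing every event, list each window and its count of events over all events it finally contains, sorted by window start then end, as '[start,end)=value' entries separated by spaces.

[2,6)=1 [8,16)=6

i=0 t=2 v=1: → [2,6); WM=−∞
i=1 t=9 v=4: → [9,13); WM=−∞
i=2 t=11 v=4: → [9,15); WM=−∞
i=3 t=8 v=9: → [8,15); WM=11
i=4 t=6 v=2: DROP (t<11-4); WM=11
i=5 t=11 v=9: → [8,15); WM=11
i=6 t=2 v=1: DROP (t<11-4); WM=11
i=7 t=12 v=1: → [8,16); WM=12
i=8 t=9 v=1: → [8,16); WM=12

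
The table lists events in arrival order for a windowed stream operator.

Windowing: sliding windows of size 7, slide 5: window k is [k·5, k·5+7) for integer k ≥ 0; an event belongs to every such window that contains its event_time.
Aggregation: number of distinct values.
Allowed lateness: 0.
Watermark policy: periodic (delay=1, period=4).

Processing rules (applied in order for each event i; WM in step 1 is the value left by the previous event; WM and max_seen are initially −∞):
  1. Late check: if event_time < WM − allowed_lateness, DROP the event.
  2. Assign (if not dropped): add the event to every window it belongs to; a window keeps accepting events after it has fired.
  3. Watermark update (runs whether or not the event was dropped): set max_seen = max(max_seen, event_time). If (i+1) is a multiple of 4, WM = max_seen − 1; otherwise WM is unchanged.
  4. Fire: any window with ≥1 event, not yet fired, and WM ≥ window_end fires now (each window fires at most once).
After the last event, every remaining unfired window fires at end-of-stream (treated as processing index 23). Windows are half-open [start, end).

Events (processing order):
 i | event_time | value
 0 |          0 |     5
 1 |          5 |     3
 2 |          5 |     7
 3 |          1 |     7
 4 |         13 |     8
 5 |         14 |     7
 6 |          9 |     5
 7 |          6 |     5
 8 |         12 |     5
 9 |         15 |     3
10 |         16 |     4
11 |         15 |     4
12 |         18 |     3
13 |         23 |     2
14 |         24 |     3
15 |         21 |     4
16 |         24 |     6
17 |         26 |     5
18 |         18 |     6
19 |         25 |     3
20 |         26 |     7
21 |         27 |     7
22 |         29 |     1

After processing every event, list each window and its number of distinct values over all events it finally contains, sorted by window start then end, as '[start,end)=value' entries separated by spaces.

[0,7)=3 [5,12)=3 [10,17)=4 [15,22)=2 [20,27)=6 [25,32)=4

i=0 t=0 v=5: → [0,7); WM=−∞
i=1 t=5 v=3: → [5,12),[0,7); WM=−∞
i=2 t=5 v=7: → [5,12),[0,7); WM=−∞
i=3 t=1 v=7: → [0,7); WM=4
i=4 t=13 v=8: → [10,17); WM=4
i=5 t=14 v=7: → [10,17); WM=4
i=6 t=9 v=5: → [5,12); WM=4
i=7 t=6 v=5: → [5,12),[0,7); WM=13; [0,7) fires=3 [5,12) fires=3
i=8 t=12 v=5: DROP (t<13-0); WM=13
i=9 t=15 v=3: → [15,22),[10,17); WM=13
i=10 t=16 v=4: → [15,22),[10,17); WM=13
i=11 t=15 v=4: → [15,22),[10,17); WM=15
i=12 t=18 v=3: → [15,22); WM=15
i=13 t=23 v=2: → [20,27); WM=15
i=14 t=24 v=3: → [20,27); WM=15
i=15 t=21 v=4: → [20,27),[15,22); WM=23; [10,17) fires=4 [15,22) fires=2
i=16 t=24 v=6: → [20,27); WM=23
i=17 t=26 v=5: → [25,32),[20,27); WM=23
i=18 t=18 v=6: DROP (t<23-0); WM=23
i=19 t=25 v=3: → [25,32),[20,27); WM=25
i=20 t=26 v=7: → [25,32),[20,27); WM=25
i=21 t=27 v=7: → [25,32); WM=25
i=22 t=29 v=1: → [25,32); WM=25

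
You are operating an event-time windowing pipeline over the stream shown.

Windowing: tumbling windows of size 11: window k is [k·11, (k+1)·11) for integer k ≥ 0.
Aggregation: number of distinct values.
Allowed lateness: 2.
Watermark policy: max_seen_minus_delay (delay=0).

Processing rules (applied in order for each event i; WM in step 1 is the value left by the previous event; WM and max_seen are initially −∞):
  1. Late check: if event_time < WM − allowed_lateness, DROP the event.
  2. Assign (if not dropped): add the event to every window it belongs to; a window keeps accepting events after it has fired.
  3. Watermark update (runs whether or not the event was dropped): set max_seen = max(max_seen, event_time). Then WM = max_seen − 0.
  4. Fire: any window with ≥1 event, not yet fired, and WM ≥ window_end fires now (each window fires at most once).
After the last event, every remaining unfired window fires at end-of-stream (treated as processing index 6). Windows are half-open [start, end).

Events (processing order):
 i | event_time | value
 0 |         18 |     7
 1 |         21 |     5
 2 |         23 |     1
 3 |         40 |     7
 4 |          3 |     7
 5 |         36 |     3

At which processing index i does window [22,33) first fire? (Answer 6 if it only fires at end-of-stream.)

3

i=0 t=18 v=7: → [11,22); WM=18
i=1 t=21 v=5: → [11,22); WM=21
i=2 t=23 v=1: → [22,33); WM=23; [11,22) fires=2
i=3 t=40 v=7: → [33,44); WM=40; [22,33) fires=1
i=4 t=3 v=7: DROP (t<40-2); WM=40
i=5 t=36 v=3: DROP (t<40-2); WM=40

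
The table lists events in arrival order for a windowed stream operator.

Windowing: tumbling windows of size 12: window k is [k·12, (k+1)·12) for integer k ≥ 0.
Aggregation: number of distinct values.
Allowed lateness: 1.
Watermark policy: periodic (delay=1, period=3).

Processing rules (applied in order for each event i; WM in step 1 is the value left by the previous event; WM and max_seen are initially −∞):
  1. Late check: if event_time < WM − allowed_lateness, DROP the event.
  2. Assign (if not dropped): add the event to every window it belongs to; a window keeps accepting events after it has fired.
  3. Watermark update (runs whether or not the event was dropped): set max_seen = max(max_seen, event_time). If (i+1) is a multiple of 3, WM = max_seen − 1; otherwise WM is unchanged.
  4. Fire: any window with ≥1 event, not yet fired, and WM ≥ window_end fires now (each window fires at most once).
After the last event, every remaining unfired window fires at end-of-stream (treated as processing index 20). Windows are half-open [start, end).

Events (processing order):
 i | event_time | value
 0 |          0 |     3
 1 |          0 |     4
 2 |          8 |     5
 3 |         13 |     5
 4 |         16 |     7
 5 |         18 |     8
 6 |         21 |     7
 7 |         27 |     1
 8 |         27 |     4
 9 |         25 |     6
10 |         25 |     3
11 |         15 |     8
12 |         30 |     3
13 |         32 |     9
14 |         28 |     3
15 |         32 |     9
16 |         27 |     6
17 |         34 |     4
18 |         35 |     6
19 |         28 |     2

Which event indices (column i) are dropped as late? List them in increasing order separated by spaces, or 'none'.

11 16 19

i=0 t=0 v=3: → [0,12); WM=−∞
i=1 t=0 v=4: → [0,12); WM=−∞
i=2 t=8 v=5: → [0,12); WM=7
i=3 t=13 v=5: → [12,24); WM=7
i=4 t=16 v=7: → [12,24); WM=7
i=5 t=18 v=8: → [12,24); WM=17; [0,12) fires=3
i=6 t=21 v=7: → [12,24); WM=17
i=7 t=27 v=1: → [24,36); WM=17
i=8 t=27 v=4: → [24,36); WM=26; [12,24) fires=3
i=9 t=25 v=6: → [24,36); WM=26
i=10 t=25 v=3: → [24,36); WM=26
i=11 t=15 v=8: DROP (t<26-1); WM=26
i=12 t=30 v=3: → [24,36); WM=26
i=13 t=32 v=9: → [24,36); WM=26
i=14 t=28 v=3: → [24,36); WM=31
i=15 t=32 v=9: → [24,36); WM=31
i=16 t=27 v=6: DROP (t<31-1); WM=31
i=17 t=34 v=4: → [24,36); WM=33
i=18 t=35 v=6: → [24,36); WM=33
i=19 t=28 v=2: DROP (t<33-1); WM=33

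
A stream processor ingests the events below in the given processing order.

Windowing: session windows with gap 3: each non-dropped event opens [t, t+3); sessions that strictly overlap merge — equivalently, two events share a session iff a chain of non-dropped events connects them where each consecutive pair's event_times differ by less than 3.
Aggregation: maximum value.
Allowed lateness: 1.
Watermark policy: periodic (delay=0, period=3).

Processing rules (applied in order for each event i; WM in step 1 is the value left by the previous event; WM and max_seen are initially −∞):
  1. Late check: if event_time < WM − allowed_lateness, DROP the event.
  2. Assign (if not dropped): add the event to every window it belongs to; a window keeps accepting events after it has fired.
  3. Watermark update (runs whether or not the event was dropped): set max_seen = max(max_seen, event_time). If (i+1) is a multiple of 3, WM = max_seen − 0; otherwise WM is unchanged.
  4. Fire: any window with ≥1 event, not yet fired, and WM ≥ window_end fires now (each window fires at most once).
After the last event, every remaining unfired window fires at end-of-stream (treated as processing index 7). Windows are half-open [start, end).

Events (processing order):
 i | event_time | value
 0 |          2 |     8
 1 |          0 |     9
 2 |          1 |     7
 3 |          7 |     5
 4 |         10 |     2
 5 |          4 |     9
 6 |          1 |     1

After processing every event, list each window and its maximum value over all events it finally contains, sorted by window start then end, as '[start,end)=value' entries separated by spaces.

[0,7)=9 [7,10)=5 [10,13)=2

i=0 t=2 v=8: → [2,5); WM=−∞
i=1 t=0 v=9: → [0,5); WM=−∞
i=2 t=1 v=7: → [0,5); WM=2
i=3 t=7 v=5: → [7,10); WM=2
i=4 t=10 v=2: → [10,13); WM=2
i=5 t=4 v=9: → [0,7); WM=10
i=6 t=1 v=1: DROP (t<10-1); WM=10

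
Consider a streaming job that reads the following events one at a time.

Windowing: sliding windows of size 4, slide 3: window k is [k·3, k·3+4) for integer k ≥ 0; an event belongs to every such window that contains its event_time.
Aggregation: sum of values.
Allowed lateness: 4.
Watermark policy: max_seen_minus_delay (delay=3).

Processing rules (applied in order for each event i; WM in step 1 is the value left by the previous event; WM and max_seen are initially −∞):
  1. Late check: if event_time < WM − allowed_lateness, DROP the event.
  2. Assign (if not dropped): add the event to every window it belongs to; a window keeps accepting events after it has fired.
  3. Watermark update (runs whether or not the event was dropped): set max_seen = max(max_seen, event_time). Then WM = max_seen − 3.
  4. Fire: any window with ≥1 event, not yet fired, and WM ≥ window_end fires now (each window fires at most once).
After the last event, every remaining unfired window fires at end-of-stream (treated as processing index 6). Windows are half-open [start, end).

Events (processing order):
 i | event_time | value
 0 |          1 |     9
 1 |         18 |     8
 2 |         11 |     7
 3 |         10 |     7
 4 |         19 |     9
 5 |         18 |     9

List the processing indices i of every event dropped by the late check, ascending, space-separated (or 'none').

3

i=0 t=1 v=9: → [0,4); WM=-2
i=1 t=18 v=8: → [18,22),[15,19); WM=15; [0,4) fires=9
i=2 t=11 v=7: → [9,13); WM=15; [9,13) fires=7
i=3 t=10 v=7: DROP (t<15-4); WM=15
i=4 t=19 v=9: → [18,22); WM=16
i=5 t=18 v=9: → [18,22),[15,19); WM=16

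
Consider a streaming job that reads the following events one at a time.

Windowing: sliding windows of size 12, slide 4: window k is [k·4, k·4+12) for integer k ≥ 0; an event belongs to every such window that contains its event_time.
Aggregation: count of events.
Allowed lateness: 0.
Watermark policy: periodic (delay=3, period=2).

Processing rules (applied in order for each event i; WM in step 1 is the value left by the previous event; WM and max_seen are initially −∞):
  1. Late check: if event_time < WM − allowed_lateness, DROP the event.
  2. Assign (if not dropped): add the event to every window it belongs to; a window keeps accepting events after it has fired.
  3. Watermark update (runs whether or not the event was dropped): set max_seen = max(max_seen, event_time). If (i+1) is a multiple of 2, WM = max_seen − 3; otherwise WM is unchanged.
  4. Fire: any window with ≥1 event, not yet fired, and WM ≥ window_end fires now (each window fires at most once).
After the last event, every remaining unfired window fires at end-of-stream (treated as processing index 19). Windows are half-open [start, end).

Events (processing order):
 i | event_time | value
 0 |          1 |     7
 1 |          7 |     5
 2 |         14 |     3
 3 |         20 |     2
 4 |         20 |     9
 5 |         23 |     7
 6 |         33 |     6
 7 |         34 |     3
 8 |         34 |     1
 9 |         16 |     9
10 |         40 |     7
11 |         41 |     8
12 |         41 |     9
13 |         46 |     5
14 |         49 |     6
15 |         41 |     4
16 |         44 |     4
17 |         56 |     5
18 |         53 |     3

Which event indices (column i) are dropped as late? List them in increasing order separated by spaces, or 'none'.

i=0 t=1 v=7: → [0,12); WM=−∞
i=1 t=7 v=5: → [4,16),[0,12); WM=4
i=2 t=14 v=3: → [12,24),[8,20),[4,16); WM=4
i=3 t=20 v=2: → [20,32),[16,28),[12,24); WM=17; [0,12) fires=2 [4,16) fires=2
i=4 t=20 v=9: → [20,32),[16,28),[12,24); WM=17
i=5 t=23 v=7: → [20,32),[16,28),[12,24); WM=20; [8,20) fires=1
i=6 t=33 v=6: → [32,44),[28,40),[24,36); WM=20
i=7 t=34 v=3: → [32,44),[28,40),[24,36); WM=31; [12,24) fires=4 [16,28) fires=3
i=8 t=34 v=1: → [32,44),[28,40),[24,36); WM=31
i=9 t=16 v=9: DROP (t<31-0); WM=31
i=10 t=40 v=7: → [40,52),[36,48),[32,44); WM=31
i=11 t=41 v=8: → [40,52),[36,48),[32,44); WM=38; [20,32) fires=3 [24,36) fires=3
i=12 t=41 v=9: → [40,52),[36,48),[32,44); WM=38
i=13 t=46 v=5: → [44,56),[40,52),[36,48); WM=43; [28,40) fires=3
i=14 t=49 v=6: → [48,60),[44,56),[40,52); WM=43
i=15 t=41 v=4: DROP (t<43-0); WM=46; [32,44) fires=6
i=16 t=44 v=4: DROP (t<46-0); WM=46
i=17 t=56 v=5: → [56,68),[52,64),[48,60); WM=53; [36,48) fires=4 [40,52) fires=5
i=18 t=53 v=3: → [52,64),[48,60),[44,56); WM=53

9 15 16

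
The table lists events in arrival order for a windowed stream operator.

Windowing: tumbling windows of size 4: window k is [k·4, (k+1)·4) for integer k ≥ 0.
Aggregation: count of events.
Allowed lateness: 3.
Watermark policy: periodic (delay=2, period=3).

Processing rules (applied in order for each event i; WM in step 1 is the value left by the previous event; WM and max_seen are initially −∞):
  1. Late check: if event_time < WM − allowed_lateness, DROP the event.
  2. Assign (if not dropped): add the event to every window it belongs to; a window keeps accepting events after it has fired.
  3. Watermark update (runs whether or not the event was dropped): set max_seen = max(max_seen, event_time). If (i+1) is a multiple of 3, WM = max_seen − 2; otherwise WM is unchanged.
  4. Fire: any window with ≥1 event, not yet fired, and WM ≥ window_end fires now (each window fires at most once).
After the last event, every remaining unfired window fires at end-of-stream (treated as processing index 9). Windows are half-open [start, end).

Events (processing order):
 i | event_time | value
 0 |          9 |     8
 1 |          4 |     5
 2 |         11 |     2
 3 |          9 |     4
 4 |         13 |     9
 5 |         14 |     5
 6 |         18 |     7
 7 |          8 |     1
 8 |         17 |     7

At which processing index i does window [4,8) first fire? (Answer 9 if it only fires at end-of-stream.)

2

i=0 t=9 v=8: → [8,12); WM=−∞
i=1 t=4 v=5: → [4,8); WM=−∞
i=2 t=11 v=2: → [8,12); WM=9; [4,8) fires=1
i=3 t=9 v=4: → [8,12); WM=9
i=4 t=13 v=9: → [12,16); WM=9
i=5 t=14 v=5: → [12,16); WM=12; [8,12) fires=3
i=6 t=18 v=7: → [16,20); WM=12
i=7 t=8 v=1: DROP (t<12-3); WM=12
i=8 t=17 v=7: → [16,20); WM=16; [12,16) fires=2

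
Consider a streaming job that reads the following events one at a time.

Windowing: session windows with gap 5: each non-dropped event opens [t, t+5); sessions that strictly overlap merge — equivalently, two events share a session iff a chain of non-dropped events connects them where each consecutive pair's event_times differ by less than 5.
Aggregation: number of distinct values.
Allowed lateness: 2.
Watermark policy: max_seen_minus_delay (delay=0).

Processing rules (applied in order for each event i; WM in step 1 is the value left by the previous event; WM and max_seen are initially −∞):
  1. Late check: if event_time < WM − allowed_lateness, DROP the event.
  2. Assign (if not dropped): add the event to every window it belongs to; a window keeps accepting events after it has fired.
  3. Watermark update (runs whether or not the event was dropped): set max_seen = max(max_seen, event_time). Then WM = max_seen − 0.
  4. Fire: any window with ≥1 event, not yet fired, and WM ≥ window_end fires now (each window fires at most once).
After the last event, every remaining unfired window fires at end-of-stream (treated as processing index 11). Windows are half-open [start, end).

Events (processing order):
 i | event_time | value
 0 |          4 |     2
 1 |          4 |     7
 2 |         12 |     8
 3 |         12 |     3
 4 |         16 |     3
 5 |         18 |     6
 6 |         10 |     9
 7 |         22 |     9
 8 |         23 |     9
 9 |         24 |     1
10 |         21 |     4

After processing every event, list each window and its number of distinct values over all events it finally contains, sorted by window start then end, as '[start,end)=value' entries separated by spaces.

i=0 t=4 v=2: → [4,9); WM=4
i=1 t=4 v=7: → [4,9); WM=4
i=2 t=12 v=8: → [12,17); WM=12
i=3 t=12 v=3: → [12,17); WM=12
i=4 t=16 v=3: → [12,21); WM=16
i=5 t=18 v=6: → [12,23); WM=18
i=6 t=10 v=9: DROP (t<18-2); WM=18
i=7 t=22 v=9: → [12,27); WM=22
i=8 t=23 v=9: → [12,28); WM=23
i=9 t=24 v=1: → [12,29); WM=24
i=10 t=21 v=4: DROP (t<24-2); WM=24

[4,9)=2 [12,29)=5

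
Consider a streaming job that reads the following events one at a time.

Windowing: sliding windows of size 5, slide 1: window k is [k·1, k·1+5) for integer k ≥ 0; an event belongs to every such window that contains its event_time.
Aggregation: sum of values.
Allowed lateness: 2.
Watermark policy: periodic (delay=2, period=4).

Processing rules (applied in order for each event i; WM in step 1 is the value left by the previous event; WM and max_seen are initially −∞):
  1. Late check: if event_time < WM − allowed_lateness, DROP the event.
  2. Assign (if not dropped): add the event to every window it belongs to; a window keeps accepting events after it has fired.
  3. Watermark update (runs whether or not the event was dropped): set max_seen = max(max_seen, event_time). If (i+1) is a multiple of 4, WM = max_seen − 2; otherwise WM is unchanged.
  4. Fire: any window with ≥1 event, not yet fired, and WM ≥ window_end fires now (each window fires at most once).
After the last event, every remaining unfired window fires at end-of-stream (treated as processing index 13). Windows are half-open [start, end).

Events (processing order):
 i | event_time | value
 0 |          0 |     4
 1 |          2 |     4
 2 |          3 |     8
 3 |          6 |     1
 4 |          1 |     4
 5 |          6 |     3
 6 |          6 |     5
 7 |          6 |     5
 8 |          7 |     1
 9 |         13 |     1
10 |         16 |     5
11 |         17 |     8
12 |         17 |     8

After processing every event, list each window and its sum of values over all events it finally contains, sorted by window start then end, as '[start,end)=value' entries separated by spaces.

i=0 t=0 v=4: → [0,5); WM=−∞
i=1 t=2 v=4: → [2,7),[1,6),[0,5); WM=−∞
i=2 t=3 v=8: → [3,8),[2,7),[1,6),[0,5); WM=−∞
i=3 t=6 v=1: → [6,11),[5,10),[4,9),[3,8),[2,7); WM=4
i=4 t=1 v=4: DROP (t<4-2); WM=4
i=5 t=6 v=3: → [6,11),[5,10),[4,9),[3,8),[2,7); WM=4
i=6 t=6 v=5: → [6,11),[5,10),[4,9),[3,8),[2,7); WM=4
i=7 t=6 v=5: → [6,11),[5,10),[4,9),[3,8),[2,7); WM=4
i=8 t=7 v=1: → [7,12),[6,11),[5,10),[4,9),[3,8); WM=4
i=9 t=13 v=1: → [13,18),[12,17),[11,16),[10,15),[9,14); WM=4
i=10 t=16 v=5: → [16,21),[15,20),[14,19),[13,18),[12,17); WM=4
i=11 t=17 v=8: → [17,22),[16,21),[15,20),[14,19),[13,18); WM=15; [0,5) fires=16 [1,6) fires=12 [2,7) fires=26 [3,8) fires=23 [4,9) fires=15 [5,10) fires=15 [6,11) fires=15 [7,12) fires=1 [9,14) fires=1 [10,15) fires=1
i=12 t=17 v=8: → [17,22),[16,21),[15,20),[14,19),[13,18); WM=15

[0,5)=16 [1,6)=12 [2,7)=26 [3,8)=23 [4,9)=15 [5,10)=15 [6,11)=15 [7,12)=1 [9,14)=1 [10,15)=1 [11,16)=1 [12,17)=6 [13,18)=22 [14,19)=21 [15,20)=21 [16,21)=21 [17,22)=16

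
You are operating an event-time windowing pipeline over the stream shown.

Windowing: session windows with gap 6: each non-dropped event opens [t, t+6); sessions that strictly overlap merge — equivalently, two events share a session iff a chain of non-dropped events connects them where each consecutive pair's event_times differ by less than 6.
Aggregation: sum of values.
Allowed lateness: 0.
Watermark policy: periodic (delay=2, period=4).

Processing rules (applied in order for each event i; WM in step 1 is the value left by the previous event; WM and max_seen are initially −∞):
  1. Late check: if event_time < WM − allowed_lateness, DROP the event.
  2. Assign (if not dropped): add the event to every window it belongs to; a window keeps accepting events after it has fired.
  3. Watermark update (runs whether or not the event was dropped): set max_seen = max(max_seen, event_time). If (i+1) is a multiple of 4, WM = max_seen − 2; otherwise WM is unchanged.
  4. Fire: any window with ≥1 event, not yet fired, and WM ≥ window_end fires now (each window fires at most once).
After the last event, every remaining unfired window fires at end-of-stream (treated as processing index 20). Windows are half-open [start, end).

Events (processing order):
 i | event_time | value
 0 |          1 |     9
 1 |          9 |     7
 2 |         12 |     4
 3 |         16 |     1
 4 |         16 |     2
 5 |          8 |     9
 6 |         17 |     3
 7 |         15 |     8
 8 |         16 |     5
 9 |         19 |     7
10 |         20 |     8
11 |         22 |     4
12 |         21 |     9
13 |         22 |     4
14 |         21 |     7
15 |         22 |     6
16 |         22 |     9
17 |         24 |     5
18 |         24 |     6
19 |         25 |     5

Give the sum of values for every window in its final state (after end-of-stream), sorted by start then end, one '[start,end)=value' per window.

i=0 t=1 v=9: → [1,7); WM=−∞
i=1 t=9 v=7: → [9,15); WM=−∞
i=2 t=12 v=4: → [9,18); WM=−∞
i=3 t=16 v=1: → [9,22); WM=14
i=4 t=16 v=2: → [9,22); WM=14
i=5 t=8 v=9: DROP (t<14-0); WM=14
i=6 t=17 v=3: → [9,23); WM=14
i=7 t=15 v=8: → [9,23); WM=15
i=8 t=16 v=5: → [9,23); WM=15
i=9 t=19 v=7: → [9,25); WM=15
i=10 t=20 v=8: → [9,26); WM=15
i=11 t=22 v=4: → [9,28); WM=20
i=12 t=21 v=9: → [9,28); WM=20
i=13 t=22 v=4: → [9,28); WM=20
i=14 t=21 v=7: → [9,28); WM=20
i=15 t=22 v=6: → [9,28); WM=20
i=16 t=22 v=9: → [9,28); WM=20
i=17 t=24 v=5: → [9,30); WM=20
i=18 t=24 v=6: → [9,30); WM=20
i=19 t=25 v=5: → [9,31); WM=23

[1,7)=9 [9,31)=100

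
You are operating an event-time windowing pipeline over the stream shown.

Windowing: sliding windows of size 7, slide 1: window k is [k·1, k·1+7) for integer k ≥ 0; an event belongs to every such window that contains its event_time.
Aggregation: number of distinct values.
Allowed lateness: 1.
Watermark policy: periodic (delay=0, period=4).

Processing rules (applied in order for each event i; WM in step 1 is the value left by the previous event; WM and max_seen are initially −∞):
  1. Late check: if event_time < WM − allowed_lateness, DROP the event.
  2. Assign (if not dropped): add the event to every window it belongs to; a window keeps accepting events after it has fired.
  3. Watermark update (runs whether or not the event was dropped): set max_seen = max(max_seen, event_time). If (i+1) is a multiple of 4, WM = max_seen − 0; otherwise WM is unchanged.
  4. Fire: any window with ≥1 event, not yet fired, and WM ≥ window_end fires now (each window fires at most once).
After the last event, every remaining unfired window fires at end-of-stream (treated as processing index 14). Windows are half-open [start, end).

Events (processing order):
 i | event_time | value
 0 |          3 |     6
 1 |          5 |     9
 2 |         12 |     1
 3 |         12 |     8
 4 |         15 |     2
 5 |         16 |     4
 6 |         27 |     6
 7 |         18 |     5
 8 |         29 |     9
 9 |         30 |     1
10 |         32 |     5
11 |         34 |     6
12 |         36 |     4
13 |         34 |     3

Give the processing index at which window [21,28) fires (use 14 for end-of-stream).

i=0 t=3 v=6: → [3,10),[2,9),[1,8),[0,7); WM=−∞
i=1 t=5 v=9: → [5,12),[4,11),[3,10),[2,9),[1,8),[0,7); WM=−∞
i=2 t=12 v=1: → [12,19),[11,18),[10,17),[9,16),[8,15),[7,14),[6,13); WM=−∞
i=3 t=12 v=8: → [12,19),[11,18),[10,17),[9,16),[8,15),[7,14),[6,13); WM=12; [0,7) fires=2 [1,8) fires=2 [2,9) fires=2 [3,10) fires=2 [4,11) fires=1 [5,12) fires=1
i=4 t=15 v=2: → [15,22),[14,21),[13,20),[12,19),[11,18),[10,17),[9,16); WM=12
i=5 t=16 v=4: → [16,23),[15,22),[14,21),[13,20),[12,19),[11,18),[10,17); WM=12
i=6 t=27 v=6: → [27,34),[26,33),[25,32),[24,31),[23,30),[22,29),[21,28); WM=12
i=7 t=18 v=5: → [18,25),[17,24),[16,23),[15,22),[14,21),[13,20),[12,19); WM=27; [6,13) fires=2 [7,14) fires=2 [8,15) fires=2 [9,16) fires=3 [10,17) fires=4 [11,18) fires=4 [12,19) fires=5 [13,20) fires=3 [14,21) fires=3 [15,22) fires=3 [16,23) fires=2 [17,24) fires=1 [18,25) fires=1
i=8 t=29 v=9: → [29,36),[28,35),[27,34),[26,33),[25,32),[24,31),[23,30); WM=27
i=9 t=30 v=1: → [30,37),[29,36),[28,35),[27,34),[26,33),[25,32),[24,31); WM=27
i=10 t=32 v=5: → [32,39),[31,38),[30,37),[29,36),[28,35),[27,34),[26,33); WM=27
i=11 t=34 v=6: → [34,41),[33,40),[32,39),[31,38),[30,37),[29,36),[28,35); WM=34; [21,28) fires=1 [22,29) fires=1 [23,30) fires=2 [24,31) fires=3 [25,32) fires=3 [26,33) fires=4 [27,34) fires=4
i=12 t=36 v=4: → [36,43),[35,42),[34,41),[33,40),[32,39),[31,38),[30,37); WM=34
i=13 t=34 v=3: → [34,41),[33,40),[32,39),[31,38),[30,37),[29,36),[28,35); WM=34

11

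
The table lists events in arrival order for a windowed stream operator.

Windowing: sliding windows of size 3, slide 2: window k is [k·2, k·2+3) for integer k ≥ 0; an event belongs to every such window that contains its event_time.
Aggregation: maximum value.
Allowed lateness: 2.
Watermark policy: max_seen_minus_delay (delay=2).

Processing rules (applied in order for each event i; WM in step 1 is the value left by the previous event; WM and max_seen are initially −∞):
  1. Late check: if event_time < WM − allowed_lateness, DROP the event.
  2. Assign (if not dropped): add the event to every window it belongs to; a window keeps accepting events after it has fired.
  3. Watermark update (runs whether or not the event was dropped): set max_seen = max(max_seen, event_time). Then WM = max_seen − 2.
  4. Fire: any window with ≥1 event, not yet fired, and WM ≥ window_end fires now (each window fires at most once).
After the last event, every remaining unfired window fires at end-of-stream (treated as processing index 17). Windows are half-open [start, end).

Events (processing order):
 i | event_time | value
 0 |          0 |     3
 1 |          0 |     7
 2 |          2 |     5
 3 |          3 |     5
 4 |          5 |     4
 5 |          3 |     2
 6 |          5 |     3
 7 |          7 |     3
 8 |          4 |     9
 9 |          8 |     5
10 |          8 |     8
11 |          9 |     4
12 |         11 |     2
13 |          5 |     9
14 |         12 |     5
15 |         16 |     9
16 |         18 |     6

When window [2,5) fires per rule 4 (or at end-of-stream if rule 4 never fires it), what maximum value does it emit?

5

i=0 t=0 v=3: → [0,3); WM=-2
i=1 t=0 v=7: → [0,3); WM=-2
i=2 t=2 v=5: → [2,5),[0,3); WM=0
i=3 t=3 v=5: → [2,5); WM=1
i=4 t=5 v=4: → [4,7); WM=3; [0,3) fires=7
i=5 t=3 v=2: → [2,5); WM=3
i=6 t=5 v=3: → [4,7); WM=3
i=7 t=7 v=3: → [6,9); WM=5; [2,5) fires=5
i=8 t=4 v=9: → [4,7),[2,5); WM=5
i=9 t=8 v=5: → [8,11),[6,9); WM=6
i=10 t=8 v=8: → [8,11),[6,9); WM=6
i=11 t=9 v=4: → [8,11); WM=7; [4,7) fires=9
i=12 t=11 v=2: → [10,13); WM=9; [6,9) fires=8
i=13 t=5 v=9: DROP (t<9-2); WM=9
i=14 t=12 v=5: → [12,15),[10,13); WM=10
i=15 t=16 v=9: → [16,19),[14,17); WM=14; [8,11) fires=8 [10,13) fires=5
i=16 t=18 v=6: → [18,21),[16,19); WM=16; [12,15) fires=5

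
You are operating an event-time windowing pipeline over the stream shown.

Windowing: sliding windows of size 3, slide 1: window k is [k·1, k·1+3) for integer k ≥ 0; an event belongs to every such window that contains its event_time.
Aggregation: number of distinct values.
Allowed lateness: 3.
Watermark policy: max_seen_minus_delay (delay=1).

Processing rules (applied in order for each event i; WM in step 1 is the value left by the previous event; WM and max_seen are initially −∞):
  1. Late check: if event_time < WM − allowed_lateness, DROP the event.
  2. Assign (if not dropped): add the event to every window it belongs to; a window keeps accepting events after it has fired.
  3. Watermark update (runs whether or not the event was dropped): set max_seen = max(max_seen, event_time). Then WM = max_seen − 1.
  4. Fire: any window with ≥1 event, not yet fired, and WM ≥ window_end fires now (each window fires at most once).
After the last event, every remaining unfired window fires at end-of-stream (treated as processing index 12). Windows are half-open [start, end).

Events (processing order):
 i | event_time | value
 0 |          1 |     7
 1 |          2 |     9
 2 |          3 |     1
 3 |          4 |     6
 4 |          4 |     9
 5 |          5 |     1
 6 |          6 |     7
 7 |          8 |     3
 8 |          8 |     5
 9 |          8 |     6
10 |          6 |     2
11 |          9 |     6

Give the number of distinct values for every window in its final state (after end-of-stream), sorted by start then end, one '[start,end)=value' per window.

i=0 t=1 v=7: → [1,4),[0,3); WM=0
i=1 t=2 v=9: → [2,5),[1,4),[0,3); WM=1
i=2 t=3 v=1: → [3,6),[2,5),[1,4); WM=2
i=3 t=4 v=6: → [4,7),[3,6),[2,5); WM=3; [0,3) fires=2
i=4 t=4 v=9: → [4,7),[3,6),[2,5); WM=3
i=5 t=5 v=1: → [5,8),[4,7),[3,6); WM=4; [1,4) fires=3
i=6 t=6 v=7: → [6,9),[5,8),[4,7); WM=5; [2,5) fires=3
i=7 t=8 v=3: → [8,11),[7,10),[6,9); WM=7; [3,6) fires=3 [4,7) fires=4
i=8 t=8 v=5: → [8,11),[7,10),[6,9); WM=7
i=9 t=8 v=6: → [8,11),[7,10),[6,9); WM=7
i=10 t=6 v=2: → [6,9),[5,8),[4,7); WM=7
i=11 t=9 v=6: → [9,12),[8,11),[7,10); WM=8; [5,8) fires=3

[0,3)=2 [1,4)=3 [2,5)=3 [3,6)=3 [4,7)=5 [5,8)=3 [6,9)=5 [7,10)=3 [8,11)=3 [9,12)=1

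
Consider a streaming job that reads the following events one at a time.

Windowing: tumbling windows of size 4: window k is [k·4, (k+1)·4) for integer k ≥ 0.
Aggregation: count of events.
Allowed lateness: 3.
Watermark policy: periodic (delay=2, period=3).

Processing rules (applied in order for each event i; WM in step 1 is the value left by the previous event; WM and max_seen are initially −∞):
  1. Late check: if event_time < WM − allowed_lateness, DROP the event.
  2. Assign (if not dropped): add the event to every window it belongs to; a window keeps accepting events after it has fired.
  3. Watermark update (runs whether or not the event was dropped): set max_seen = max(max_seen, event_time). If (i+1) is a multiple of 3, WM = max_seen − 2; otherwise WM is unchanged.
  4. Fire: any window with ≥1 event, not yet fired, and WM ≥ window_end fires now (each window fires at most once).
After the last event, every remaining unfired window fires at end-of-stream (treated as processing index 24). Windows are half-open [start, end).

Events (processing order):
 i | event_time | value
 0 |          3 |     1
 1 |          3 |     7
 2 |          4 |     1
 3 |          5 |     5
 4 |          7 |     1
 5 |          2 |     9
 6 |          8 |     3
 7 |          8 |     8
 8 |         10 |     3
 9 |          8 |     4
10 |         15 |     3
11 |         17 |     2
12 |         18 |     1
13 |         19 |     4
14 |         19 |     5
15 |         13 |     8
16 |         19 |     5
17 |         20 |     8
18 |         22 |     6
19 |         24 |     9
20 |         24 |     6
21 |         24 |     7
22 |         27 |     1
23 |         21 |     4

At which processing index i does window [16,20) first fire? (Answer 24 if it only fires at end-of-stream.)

i=0 t=3 v=1: → [0,4); WM=−∞
i=1 t=3 v=7: → [0,4); WM=−∞
i=2 t=4 v=1: → [4,8); WM=2
i=3 t=5 v=5: → [4,8); WM=2
i=4 t=7 v=1: → [4,8); WM=2
i=5 t=2 v=9: → [0,4); WM=5; [0,4) fires=3
i=6 t=8 v=3: → [8,12); WM=5
i=7 t=8 v=8: → [8,12); WM=5
i=8 t=10 v=3: → [8,12); WM=8; [4,8) fires=3
i=9 t=8 v=4: → [8,12); WM=8
i=10 t=15 v=3: → [12,16); WM=8
i=11 t=17 v=2: → [16,20); WM=15; [8,12) fires=4
i=12 t=18 v=1: → [16,20); WM=15
i=13 t=19 v=4: → [16,20); WM=15
i=14 t=19 v=5: → [16,20); WM=17; [12,16) fires=1
i=15 t=13 v=8: DROP (t<17-3); WM=17
i=16 t=19 v=5: → [16,20); WM=17
i=17 t=20 v=8: → [20,24); WM=18
i=18 t=22 v=6: → [20,24); WM=18
i=19 t=24 v=9: → [24,28); WM=18
i=20 t=24 v=6: → [24,28); WM=22; [16,20) fires=5
i=21 t=24 v=7: → [24,28); WM=22
i=22 t=27 v=1: → [24,28); WM=22
i=23 t=21 v=4: → [20,24); WM=25; [20,24) fires=3

20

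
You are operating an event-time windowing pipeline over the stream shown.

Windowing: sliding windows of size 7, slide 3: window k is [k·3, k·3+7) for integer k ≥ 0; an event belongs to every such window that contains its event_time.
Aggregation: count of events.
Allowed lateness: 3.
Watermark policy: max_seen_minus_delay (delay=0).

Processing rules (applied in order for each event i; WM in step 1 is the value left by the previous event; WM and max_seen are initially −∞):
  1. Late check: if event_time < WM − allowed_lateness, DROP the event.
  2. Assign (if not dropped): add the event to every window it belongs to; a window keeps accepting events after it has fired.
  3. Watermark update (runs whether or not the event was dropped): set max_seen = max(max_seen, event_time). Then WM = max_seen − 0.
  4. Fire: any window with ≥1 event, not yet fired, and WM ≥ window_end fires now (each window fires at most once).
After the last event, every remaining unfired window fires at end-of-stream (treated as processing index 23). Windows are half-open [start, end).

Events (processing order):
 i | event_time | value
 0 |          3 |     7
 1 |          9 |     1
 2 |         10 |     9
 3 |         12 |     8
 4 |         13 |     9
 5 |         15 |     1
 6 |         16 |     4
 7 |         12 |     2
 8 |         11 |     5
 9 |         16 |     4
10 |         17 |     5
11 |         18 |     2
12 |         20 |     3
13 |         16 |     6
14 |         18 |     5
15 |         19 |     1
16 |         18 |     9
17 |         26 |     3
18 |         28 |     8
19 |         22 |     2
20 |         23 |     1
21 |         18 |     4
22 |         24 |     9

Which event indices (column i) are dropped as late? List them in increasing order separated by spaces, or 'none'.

7 8 13 19 20 21 22

i=0 t=3 v=7: → [3,10),[0,7); WM=3
i=1 t=9 v=1: → [9,16),[6,13),[3,10); WM=9; [0,7) fires=1
i=2 t=10 v=9: → [9,16),[6,13); WM=10; [3,10) fires=2
i=3 t=12 v=8: → [12,19),[9,16),[6,13); WM=12
i=4 t=13 v=9: → [12,19),[9,16); WM=13; [6,13) fires=3
i=5 t=15 v=1: → [15,22),[12,19),[9,16); WM=15
i=6 t=16 v=4: → [15,22),[12,19); WM=16; [9,16) fires=5
i=7 t=12 v=2: DROP (t<16-3); WM=16
i=8 t=11 v=5: DROP (t<16-3); WM=16
i=9 t=16 v=4: → [15,22),[12,19); WM=16
i=10 t=17 v=5: → [15,22),[12,19); WM=17
i=11 t=18 v=2: → [18,25),[15,22),[12,19); WM=18
i=12 t=20 v=3: → [18,25),[15,22); WM=20; [12,19) fires=7
i=13 t=16 v=6: DROP (t<20-3); WM=20
i=14 t=18 v=5: → [18,25),[15,22),[12,19); WM=20
i=15 t=19 v=1: → [18,25),[15,22); WM=20
i=16 t=18 v=9: → [18,25),[15,22),[12,19); WM=20
i=17 t=26 v=3: → [24,31),[21,28); WM=26; [15,22) fires=9 [18,25) fires=5
i=18 t=28 v=8: → [27,34),[24,31); WM=28; [21,28) fires=1
i=19 t=22 v=2: DROP (t<28-3); WM=28
i=20 t=23 v=1: DROP (t<28-3); WM=28
i=21 t=18 v=4: DROP (t<28-3); WM=28
i=22 t=24 v=9: DROP (t<28-3); WM=28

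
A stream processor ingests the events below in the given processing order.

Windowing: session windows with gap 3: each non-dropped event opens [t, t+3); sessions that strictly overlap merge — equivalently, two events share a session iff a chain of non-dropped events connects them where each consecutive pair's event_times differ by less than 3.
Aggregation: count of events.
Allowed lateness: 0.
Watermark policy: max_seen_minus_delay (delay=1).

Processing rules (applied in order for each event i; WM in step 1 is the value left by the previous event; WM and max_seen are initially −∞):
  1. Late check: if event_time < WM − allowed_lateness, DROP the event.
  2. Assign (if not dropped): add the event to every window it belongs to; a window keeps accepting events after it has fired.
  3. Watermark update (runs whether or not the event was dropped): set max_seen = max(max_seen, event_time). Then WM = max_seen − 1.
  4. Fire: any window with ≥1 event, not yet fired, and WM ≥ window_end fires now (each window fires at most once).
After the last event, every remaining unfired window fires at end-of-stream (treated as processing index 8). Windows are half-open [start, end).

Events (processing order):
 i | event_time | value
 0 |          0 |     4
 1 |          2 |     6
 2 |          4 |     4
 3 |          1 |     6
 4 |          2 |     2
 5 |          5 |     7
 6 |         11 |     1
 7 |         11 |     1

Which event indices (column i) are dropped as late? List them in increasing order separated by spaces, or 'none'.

3 4

i=0 t=0 v=4: → [0,3); WM=-1
i=1 t=2 v=6: → [0,5); WM=1
i=2 t=4 v=4: → [0,7); WM=3
i=3 t=1 v=6: DROP (t<3-0); WM=3
i=4 t=2 v=2: DROP (t<3-0); WM=3
i=5 t=5 v=7: → [0,8); WM=4
i=6 t=11 v=1: → [11,14); WM=10
i=7 t=11 v=1: → [11,14); WM=10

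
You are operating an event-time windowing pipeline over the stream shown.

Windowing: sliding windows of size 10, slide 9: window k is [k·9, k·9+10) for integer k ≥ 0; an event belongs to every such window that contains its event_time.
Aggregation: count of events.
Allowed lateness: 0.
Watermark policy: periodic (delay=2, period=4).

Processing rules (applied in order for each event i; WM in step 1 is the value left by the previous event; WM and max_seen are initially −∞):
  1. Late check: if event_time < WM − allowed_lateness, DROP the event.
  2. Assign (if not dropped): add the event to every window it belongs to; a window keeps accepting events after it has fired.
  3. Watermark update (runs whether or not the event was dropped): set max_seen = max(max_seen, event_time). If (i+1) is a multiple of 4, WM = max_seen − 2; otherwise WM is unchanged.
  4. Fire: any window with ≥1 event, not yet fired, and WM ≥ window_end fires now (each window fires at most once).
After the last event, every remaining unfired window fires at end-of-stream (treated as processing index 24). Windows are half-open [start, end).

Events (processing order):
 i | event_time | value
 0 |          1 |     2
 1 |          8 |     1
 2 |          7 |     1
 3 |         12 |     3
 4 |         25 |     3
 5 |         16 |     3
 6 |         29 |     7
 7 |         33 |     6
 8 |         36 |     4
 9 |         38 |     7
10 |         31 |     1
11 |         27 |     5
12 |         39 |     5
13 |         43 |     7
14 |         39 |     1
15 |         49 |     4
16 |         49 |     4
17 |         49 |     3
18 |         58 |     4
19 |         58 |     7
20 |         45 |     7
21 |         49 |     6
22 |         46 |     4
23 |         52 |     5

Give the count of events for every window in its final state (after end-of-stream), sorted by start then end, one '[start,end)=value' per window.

[0,10)=3 [9,19)=2 [18,28)=1 [27,37)=4 [36,46)=5 [45,55)=3 [54,64)=2

i=0 t=1 v=2: → [0,10); WM=−∞
i=1 t=8 v=1: → [0,10); WM=−∞
i=2 t=7 v=1: → [0,10); WM=−∞
i=3 t=12 v=3: → [9,19); WM=10; [0,10) fires=3
i=4 t=25 v=3: → [18,28); WM=10
i=5 t=16 v=3: → [9,19); WM=10
i=6 t=29 v=7: → [27,37); WM=10
i=7 t=33 v=6: → [27,37); WM=31; [9,19) fires=2 [18,28) fires=1
i=8 t=36 v=4: → [36,46),[27,37); WM=31
i=9 t=38 v=7: → [36,46); WM=31
i=10 t=31 v=1: → [27,37); WM=31
i=11 t=27 v=5: DROP (t<31-0); WM=36
i=12 t=39 v=5: → [36,46); WM=36
i=13 t=43 v=7: → [36,46); WM=36
i=14 t=39 v=1: → [36,46); WM=36
i=15 t=49 v=4: → [45,55); WM=47; [27,37) fires=4 [36,46) fires=5
i=16 t=49 v=4: → [45,55); WM=47
i=17 t=49 v=3: → [45,55); WM=47
i=18 t=58 v=4: → [54,64); WM=47
i=19 t=58 v=7: → [54,64); WM=56; [45,55) fires=3
i=20 t=45 v=7: DROP (t<56-0); WM=56
i=21 t=49 v=6: DROP (t<56-0); WM=56
i=22 t=46 v=4: DROP (t<56-0); WM=56
i=23 t=52 v=5: DROP (t<56-0); WM=56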